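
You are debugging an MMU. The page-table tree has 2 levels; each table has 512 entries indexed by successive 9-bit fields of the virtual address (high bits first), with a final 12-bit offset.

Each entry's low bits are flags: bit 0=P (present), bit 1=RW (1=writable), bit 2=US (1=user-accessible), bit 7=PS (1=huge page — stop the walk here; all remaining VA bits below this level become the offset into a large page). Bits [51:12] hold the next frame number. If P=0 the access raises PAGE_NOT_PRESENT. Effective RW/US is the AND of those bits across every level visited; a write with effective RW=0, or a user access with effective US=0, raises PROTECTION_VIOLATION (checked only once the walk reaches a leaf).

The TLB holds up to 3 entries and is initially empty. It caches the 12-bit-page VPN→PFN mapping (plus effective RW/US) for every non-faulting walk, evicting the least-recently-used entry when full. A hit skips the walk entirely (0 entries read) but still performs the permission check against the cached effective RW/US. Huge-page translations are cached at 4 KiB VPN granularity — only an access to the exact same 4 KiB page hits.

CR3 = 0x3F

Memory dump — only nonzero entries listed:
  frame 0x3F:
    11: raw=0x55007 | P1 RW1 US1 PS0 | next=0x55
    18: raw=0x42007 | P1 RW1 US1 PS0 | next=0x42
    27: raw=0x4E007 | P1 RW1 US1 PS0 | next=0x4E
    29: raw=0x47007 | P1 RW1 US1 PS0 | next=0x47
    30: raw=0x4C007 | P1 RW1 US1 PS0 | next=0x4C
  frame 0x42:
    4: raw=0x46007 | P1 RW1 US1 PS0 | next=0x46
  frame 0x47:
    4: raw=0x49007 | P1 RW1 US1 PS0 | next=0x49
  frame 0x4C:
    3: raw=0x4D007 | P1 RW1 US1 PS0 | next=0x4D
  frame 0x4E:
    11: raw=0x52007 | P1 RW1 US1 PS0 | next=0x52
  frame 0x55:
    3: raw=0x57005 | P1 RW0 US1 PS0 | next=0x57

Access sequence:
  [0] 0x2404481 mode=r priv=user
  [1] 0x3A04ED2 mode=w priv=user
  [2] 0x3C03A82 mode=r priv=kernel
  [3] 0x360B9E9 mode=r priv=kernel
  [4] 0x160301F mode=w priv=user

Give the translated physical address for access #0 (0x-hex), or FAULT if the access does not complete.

Per-access translation:
#0 VA=0x2404481 (r,user):
  L0 @0x3F[18] → 0x42007  P=1,RW=1,US=1,PS=0
  L1 @0x42[4] → 0x46007  P=1,RW=1,US=1,PS=0
  ✓ 0x46481  — 2 lookups
#1 VA=0x3A04ED2 (w,user):
  L0 @0x3F[29] → 0x47007  P=1,RW=1,US=1,PS=0
  L1 @0x47[4] → 0x49007  P=1,RW=1,US=1,PS=0
  ✓ 0x49ED2  — 2 lookups
#2 VA=0x3C03A82 (r,kernel):
  L0 @0x3F[30] → 0x4C007  P=1,RW=1,US=1,PS=0
  L1 @0x4C[3] → 0x4D007  P=1,RW=1,US=1,PS=0
  ✓ 0x4DA82  — 2 lookups
#3 VA=0x360B9E9 (r,kernel):
  L0 @0x3F[27] → 0x4E007  P=1,RW=1,US=1,PS=0
  L1 @0x4E[11] → 0x52007  P=1,RW=1,US=1,PS=0
  ✓ 0x529E9  — 2 lookups
#4 VA=0x160301F (w,user):
  L0 @0x3F[11] → 0x55007  P=1,RW=1,US=1,PS=0
  L1 @0x55[3] → 0x57005  P=1,RW=0,US=1,PS=0
  ⇒ fault: PROTECTION_VIOLATION  — 2 lookups

Access #0 PA: 0x46481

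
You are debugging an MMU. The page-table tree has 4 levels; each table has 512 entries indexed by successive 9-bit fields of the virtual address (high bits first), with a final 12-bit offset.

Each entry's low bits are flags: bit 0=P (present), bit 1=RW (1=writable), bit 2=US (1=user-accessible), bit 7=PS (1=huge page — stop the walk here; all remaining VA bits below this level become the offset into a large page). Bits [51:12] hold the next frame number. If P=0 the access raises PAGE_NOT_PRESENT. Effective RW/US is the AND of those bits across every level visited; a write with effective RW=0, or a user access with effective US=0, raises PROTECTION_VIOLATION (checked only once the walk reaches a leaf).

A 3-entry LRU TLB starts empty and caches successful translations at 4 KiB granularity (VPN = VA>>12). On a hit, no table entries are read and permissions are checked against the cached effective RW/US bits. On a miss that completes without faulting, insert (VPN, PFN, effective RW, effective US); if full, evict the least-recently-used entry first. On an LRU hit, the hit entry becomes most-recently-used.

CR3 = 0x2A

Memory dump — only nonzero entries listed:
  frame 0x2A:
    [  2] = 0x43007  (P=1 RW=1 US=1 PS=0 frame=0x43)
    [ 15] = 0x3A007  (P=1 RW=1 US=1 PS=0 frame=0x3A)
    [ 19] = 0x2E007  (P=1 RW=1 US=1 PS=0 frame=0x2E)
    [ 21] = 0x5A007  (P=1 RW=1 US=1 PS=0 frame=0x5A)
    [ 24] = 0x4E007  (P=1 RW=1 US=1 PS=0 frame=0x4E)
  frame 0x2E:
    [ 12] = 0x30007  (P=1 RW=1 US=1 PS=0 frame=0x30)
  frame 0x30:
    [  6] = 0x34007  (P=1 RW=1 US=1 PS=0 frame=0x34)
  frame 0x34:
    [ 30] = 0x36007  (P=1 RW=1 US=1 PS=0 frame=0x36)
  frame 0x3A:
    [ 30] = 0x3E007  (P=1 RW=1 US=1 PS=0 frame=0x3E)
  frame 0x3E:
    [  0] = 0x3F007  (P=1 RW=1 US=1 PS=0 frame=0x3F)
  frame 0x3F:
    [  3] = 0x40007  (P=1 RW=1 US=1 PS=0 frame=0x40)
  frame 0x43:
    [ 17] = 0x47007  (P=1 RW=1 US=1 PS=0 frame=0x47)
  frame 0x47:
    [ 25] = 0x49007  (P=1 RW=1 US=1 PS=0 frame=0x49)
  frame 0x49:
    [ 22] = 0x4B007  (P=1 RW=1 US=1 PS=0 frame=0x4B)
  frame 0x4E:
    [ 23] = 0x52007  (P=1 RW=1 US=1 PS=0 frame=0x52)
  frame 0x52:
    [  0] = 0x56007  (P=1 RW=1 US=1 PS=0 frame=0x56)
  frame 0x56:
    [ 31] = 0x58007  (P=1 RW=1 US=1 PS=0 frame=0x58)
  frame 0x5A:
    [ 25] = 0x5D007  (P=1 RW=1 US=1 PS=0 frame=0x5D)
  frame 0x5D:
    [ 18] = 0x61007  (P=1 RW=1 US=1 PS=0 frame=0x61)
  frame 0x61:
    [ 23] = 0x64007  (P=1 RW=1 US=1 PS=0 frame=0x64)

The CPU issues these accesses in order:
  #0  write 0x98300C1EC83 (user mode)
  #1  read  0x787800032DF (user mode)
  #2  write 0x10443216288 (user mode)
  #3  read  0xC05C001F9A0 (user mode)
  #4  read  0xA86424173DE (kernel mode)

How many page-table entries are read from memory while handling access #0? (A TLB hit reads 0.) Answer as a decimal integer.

Per-access translation:
#0 VA=0x98300C1EC83 (w,user):
  lvl0: tbl 0x2A, slot 19 ⇒ 0x2E007 (P1/RW1/US1/PS0)
  lvl1: tbl 0x2E, slot 12 ⇒ 0x30007 (P1/RW1/US1/PS0)
  lvl2: tbl 0x30, slot 6 ⇒ 0x34007 (P1/RW1/US1/PS0)
  lvl3: tbl 0x34, slot 30 ⇒ 0x36007 (P1/RW1/US1/PS0)
  → PA=0x36C83  (4 entries read)
#1 VA=0x787800032DF (r,user):
  lvl0: tbl 0x2A, slot 15 ⇒ 0x3A007 (P1/RW1/US1/PS0)
  lvl1: tbl 0x3A, slot 30 ⇒ 0x3E007 (P1/RW1/US1/PS0)
  lvl2: tbl 0x3E, slot 0 ⇒ 0x3F007 (P1/RW1/US1/PS0)
  lvl3: tbl 0x3F, slot 3 ⇒ 0x40007 (P1/RW1/US1/PS0)
  → PA=0x402DF  (4 entries read)
#2 VA=0x10443216288 (w,user):
  lvl0: tbl 0x2A, slot 2 ⇒ 0x43007 (P1/RW1/US1/PS0)
  lvl1: tbl 0x43, slot 17 ⇒ 0x47007 (P1/RW1/US1/PS0)
  lvl2: tbl 0x47, slot 25 ⇒ 0x49007 (P1/RW1/US1/PS0)
  lvl3: tbl 0x49, slot 22 ⇒ 0x4B007 (P1/RW1/US1/PS0)
  → PA=0x4B288  (4 entries read)
#3 VA=0xC05C001F9A0 (r,user):
  lvl0: tbl 0x2A, slot 24 ⇒ 0x4E007 (P1/RW1/US1/PS0)
  lvl1: tbl 0x4E, slot 23 ⇒ 0x52007 (P1/RW1/US1/PS0)
  lvl2: tbl 0x52, slot 0 ⇒ 0x56007 (P1/RW1/US1/PS0)
  lvl3: tbl 0x56, slot 31 ⇒ 0x58007 (P1/RW1/US1/PS0)
  → PA=0x589A0  (4 entries read)
#4 VA=0xA86424173DE (r,kernel):
  lvl0: tbl 0x2A, slot 21 ⇒ 0x5A007 (P1/RW1/US1/PS0)
  lvl1: tbl 0x5A, slot 25 ⇒ 0x5D007 (P1/RW1/US1/PS0)
  lvl2: tbl 0x5D, slot 18 ⇒ 0x61007 (P1/RW1/US1/PS0)
  lvl3: tbl 0x61, slot 23 ⇒ 0x64007 (P1/RW1/US1/PS0)
  → PA=0x643DE  (4 entries read)

Entries read for #0: 4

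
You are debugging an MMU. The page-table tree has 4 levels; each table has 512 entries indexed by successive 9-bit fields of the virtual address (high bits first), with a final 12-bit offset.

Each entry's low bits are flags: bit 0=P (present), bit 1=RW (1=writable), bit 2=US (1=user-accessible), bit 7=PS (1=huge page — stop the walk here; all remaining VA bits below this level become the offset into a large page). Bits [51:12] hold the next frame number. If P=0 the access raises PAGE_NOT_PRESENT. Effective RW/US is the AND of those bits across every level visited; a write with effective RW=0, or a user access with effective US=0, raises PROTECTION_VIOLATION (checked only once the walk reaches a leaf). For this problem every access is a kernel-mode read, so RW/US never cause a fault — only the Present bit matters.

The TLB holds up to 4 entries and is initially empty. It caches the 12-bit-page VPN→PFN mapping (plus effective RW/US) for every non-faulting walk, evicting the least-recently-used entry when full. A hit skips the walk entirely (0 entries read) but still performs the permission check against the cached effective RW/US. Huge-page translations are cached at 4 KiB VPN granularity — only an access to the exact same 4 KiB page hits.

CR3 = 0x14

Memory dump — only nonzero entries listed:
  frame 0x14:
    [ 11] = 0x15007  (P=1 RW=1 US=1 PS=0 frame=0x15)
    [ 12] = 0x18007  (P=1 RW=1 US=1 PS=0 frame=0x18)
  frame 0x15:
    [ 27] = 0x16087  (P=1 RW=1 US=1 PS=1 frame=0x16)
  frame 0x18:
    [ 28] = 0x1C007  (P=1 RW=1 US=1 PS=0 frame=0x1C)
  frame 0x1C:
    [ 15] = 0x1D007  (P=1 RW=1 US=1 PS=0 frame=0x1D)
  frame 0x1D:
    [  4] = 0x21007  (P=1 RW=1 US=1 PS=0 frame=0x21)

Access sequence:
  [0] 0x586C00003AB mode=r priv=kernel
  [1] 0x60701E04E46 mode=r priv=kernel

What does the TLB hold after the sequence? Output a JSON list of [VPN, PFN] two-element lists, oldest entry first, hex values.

Per-access translation:
#0 VA=0x586C00003AB (r,kernel):
  L0: frame=0x14 idx=11 entry=0x15007 [P=1 RW=1 US=1 PS=0]
  L1: frame=0x15 idx=27 entry=0x16087 [P=1 RW=1 US=1 PS=1]
  ⇒ phys 0x163AB (huge @L1)  [2 reads]
#1 VA=0x60701E04E46 (r,kernel):
  L0: frame=0x14 idx=12 entry=0x18007 [P=1 RW=1 US=1 PS=0]
  L1: frame=0x18 idx=28 entry=0x1C007 [P=1 RW=1 US=1 PS=0]
  L2: frame=0x1C idx=15 entry=0x1D007 [P=1 RW=1 US=1 PS=0]
  L3: frame=0x1D idx=4 entry=0x21007 [P=1 RW=1 US=1 PS=0]
  ⇒ phys 0x21E46  [4 reads]

TLB: [["0x586C0000", "0x16"], ["0x60701E04", "0x21"]]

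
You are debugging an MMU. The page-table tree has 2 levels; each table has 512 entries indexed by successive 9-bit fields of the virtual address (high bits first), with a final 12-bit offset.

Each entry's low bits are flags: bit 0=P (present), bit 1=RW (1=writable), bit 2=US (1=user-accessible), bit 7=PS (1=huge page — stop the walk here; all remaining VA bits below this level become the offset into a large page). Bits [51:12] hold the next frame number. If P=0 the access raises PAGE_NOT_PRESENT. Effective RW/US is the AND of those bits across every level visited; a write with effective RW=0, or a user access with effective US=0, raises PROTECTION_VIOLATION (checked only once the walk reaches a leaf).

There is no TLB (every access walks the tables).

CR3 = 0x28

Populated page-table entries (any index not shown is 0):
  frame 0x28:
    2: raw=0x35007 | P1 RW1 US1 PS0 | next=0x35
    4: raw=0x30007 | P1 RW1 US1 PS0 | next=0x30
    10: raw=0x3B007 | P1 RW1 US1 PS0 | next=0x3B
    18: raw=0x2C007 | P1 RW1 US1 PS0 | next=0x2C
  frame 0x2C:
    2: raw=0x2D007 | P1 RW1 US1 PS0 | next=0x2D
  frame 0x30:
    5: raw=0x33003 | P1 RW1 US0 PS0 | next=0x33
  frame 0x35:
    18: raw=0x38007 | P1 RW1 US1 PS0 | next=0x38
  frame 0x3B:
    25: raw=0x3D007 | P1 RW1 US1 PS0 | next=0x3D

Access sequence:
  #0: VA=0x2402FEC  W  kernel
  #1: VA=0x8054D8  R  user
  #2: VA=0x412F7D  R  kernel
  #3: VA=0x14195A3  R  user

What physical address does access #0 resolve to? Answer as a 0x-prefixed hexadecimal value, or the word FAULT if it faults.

Trace:
#0 VA=0x2402FEC (w,kernel):
  L0 @0x28[18] → 0x2C007  P=1,RW=1,US=1,PS=0
  L1 @0x2C[2] → 0x2D007  P=1,RW=1,US=1,PS=0
  ✓ 0x2DFEC  — 2 lookups
#1 VA=0x8054D8 (r,user):
  L0 @0x28[4] → 0x30007  P=1,RW=1,US=1,PS=0
  L1 @0x30[5] → 0x33003  P=1,RW=1,US=0,PS=0
  ⇒ fault: PROTECTION_VIOLATION  — 2 lookups
#2 VA=0x412F7D (r,kernel):
  L0 @0x28[2] → 0x35007  P=1,RW=1,US=1,PS=0
  L1 @0x35[18] → 0x38007  P=1,RW=1,US=1,PS=0
  ✓ 0x38F7D  — 2 lookups
#3 VA=0x14195A3 (r,user):
  L0 @0x28[10] → 0x3B007  P=1,RW=1,US=1,PS=0
  L1 @0x3B[25] → 0x3D007  P=1,RW=1,US=1,PS=0
  ✓ 0x3D5A3  — 2 lookups

Access #0 PA: 0x2DFEC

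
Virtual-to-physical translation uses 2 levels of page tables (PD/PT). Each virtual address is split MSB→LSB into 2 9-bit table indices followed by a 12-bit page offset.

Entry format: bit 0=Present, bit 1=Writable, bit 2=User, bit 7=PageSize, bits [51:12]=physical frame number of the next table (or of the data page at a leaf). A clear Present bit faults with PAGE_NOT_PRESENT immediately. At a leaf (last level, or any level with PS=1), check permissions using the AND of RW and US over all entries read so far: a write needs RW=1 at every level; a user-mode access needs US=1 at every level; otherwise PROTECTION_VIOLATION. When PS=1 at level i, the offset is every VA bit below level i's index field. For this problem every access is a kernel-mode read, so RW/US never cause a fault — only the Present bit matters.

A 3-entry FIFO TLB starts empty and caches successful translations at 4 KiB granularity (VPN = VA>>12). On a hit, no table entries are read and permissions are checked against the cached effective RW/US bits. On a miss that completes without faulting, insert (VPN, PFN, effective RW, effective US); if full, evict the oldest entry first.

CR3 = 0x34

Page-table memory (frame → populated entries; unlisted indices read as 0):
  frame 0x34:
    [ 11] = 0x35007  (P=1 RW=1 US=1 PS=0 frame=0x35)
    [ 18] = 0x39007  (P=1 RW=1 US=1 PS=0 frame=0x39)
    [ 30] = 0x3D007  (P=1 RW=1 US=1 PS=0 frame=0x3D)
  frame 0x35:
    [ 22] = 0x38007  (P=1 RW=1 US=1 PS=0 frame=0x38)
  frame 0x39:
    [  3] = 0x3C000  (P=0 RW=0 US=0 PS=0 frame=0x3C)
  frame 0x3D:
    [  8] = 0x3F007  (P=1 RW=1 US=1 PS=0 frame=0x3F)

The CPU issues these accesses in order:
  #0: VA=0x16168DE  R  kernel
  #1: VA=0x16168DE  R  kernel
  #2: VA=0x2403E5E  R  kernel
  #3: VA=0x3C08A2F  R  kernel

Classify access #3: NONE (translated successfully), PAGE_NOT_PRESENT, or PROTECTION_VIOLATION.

Trace:
#0 VA=0x16168DE (r,kernel):
  L0: frame=0x34 idx=11 entry=0x35007 [P=1 RW=1 US=1 PS=0]
  L1: frame=0x35 idx=22 entry=0x38007 [P=1 RW=1 US=1 PS=0]
  → PA=0x388DE  (2 entries read)
#1 VA=0x16168DE (r,kernel):
  TLB hit vpn=0x1616 → PA=0x388DE
#2 VA=0x2403E5E (r,kernel):
  L0: frame=0x34 idx=18 entry=0x39007 [P=1 RW=1 US=1 PS=0]
  L1: frame=0x39 idx=3 entry=0x3C000 [P=0 RW=0 US=0 PS=0]
  ✗ PAGE_NOT_PRESENT  [2 reads]
#3 VA=0x3C08A2F (r,kernel):
  L0: frame=0x34 idx=30 entry=0x3D007 [P=1 RW=1 US=1 PS=0]
  L1: frame=0x3D idx=8 entry=0x3F007 [P=1 RW=1 US=1 PS=0]
  → PA=0x3FA2F  (2 entries read)

Access #3 fault: NONE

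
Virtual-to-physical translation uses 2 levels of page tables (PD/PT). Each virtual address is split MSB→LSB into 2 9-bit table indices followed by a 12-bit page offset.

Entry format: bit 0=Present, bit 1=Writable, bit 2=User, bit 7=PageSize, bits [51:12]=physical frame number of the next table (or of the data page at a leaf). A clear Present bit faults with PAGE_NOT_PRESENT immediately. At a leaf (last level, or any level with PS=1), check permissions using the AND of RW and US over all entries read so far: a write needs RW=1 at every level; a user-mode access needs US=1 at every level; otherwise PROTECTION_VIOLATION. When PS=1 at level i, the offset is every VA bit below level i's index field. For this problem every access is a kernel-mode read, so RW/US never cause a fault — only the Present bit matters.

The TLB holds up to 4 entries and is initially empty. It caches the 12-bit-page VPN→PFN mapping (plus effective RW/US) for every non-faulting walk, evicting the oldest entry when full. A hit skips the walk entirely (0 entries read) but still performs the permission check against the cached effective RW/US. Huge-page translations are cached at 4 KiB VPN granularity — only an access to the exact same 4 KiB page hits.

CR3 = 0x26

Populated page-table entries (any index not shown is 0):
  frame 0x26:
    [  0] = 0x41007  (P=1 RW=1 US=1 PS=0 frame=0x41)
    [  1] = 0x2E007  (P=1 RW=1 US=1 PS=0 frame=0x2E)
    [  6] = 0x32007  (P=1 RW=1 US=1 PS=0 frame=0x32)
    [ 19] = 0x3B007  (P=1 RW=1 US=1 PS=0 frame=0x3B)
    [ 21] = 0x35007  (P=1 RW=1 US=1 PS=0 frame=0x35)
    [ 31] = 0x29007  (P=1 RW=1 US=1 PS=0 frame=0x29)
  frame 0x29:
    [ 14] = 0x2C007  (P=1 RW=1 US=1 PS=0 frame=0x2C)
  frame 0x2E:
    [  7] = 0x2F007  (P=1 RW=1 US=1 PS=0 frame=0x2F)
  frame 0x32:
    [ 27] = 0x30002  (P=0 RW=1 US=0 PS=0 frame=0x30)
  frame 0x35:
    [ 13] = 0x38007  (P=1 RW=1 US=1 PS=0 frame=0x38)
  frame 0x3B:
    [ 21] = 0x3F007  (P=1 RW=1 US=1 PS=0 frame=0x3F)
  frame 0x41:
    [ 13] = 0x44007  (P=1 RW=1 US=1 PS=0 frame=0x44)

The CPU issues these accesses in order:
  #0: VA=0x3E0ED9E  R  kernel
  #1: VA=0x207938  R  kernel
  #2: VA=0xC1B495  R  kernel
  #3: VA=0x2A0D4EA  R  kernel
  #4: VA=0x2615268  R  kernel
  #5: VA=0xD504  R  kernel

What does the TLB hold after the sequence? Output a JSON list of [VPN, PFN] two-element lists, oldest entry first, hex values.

Walk each access:
#0 VA=0x3E0ED9E (r,kernel):
  lvl0: tbl 0x26, slot 31 ⇒ 0x29007 (P1/RW1/US1/PS0)
  lvl1: tbl 0x29, slot 14 ⇒ 0x2C007 (P1/RW1/US1/PS0)
  ✓ 0x2CD9E  — 2 lookups
#1 VA=0x207938 (r,kernel):
  lvl0: tbl 0x26, slot 1 ⇒ 0x2E007 (P1/RW1/US1/PS0)
  lvl1: tbl 0x2E, slot 7 ⇒ 0x2F007 (P1/RW1/US1/PS0)
  ✓ 0x2F938  — 2 lookups
#2 VA=0xC1B495 (r,kernel):
  lvl0: tbl 0x26, slot 6 ⇒ 0x32007 (P1/RW1/US1/PS0)
  lvl1: tbl 0x32, slot 27 ⇒ 0x30002 (P0/RW1/US0/PS0)
  ✗ PAGE_NOT_PRESENT  [2 reads]
#3 VA=0x2A0D4EA (r,kernel):
  lvl0: tbl 0x26, slot 21 ⇒ 0x35007 (P1/RW1/US1/PS0)
  lvl1: tbl 0x35, slot 13 ⇒ 0x38007 (P1/RW1/US1/PS0)
  ✓ 0x384EA  — 2 lookups
#4 VA=0x2615268 (r,kernel):
  lvl0: tbl 0x26, slot 19 ⇒ 0x3B007 (P1/RW1/US1/PS0)
  lvl1: tbl 0x3B, slot 21 ⇒ 0x3F007 (P1/RW1/US1/PS0)
  ✓ 0x3F268  — 2 lookups
#5 VA=0xD504 (r,kernel):
  lvl0: tbl 0x26, slot 0 ⇒ 0x41007 (P1/RW1/US1/PS0)
  lvl1: tbl 0x41, slot 13 ⇒ 0x44007 (P1/RW1/US1/PS0)
  ✓ 0x44504  — 2 lookups

TLB: [["0x207", "0x2F"], ["0x2A0D", "0x38"], ["0x2615", "0x3F"], ["0xD", "0x44"]]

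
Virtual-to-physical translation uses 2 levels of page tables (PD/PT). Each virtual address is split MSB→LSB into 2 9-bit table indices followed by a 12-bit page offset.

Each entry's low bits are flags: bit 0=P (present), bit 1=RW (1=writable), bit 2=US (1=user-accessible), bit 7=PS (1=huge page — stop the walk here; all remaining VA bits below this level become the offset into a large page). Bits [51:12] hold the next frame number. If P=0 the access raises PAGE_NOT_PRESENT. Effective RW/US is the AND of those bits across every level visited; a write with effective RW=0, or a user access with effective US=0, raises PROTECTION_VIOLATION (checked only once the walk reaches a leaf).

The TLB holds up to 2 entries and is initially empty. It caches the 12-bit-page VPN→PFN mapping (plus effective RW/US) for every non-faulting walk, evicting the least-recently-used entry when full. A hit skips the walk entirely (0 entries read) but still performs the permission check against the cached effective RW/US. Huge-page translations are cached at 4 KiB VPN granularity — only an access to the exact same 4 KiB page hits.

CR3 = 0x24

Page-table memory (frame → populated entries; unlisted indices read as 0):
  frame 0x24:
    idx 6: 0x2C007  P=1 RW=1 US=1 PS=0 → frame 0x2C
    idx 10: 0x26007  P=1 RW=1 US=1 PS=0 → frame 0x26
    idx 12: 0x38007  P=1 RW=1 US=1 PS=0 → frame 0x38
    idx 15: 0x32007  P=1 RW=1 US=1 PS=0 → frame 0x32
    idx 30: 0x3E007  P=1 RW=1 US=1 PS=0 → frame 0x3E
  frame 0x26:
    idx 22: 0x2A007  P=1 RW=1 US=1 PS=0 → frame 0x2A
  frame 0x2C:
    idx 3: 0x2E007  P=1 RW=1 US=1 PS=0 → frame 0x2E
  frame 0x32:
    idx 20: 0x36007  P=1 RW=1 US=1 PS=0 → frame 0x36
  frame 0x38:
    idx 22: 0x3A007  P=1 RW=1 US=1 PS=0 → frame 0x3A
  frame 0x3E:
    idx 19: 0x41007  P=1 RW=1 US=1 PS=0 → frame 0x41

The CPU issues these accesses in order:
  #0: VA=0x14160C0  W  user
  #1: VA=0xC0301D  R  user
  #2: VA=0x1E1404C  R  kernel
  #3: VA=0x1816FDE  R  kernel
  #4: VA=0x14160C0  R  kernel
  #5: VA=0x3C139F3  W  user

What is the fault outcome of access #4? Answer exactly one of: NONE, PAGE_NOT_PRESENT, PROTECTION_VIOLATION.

Walk each access:
#0 VA=0x14160C0 (w,user):
  [0] read 0x24 idx=10: raw=0x26007 flags P=1 W=1 U=1 S=0
  [1] read 0x26 idx=22: raw=0x2A007 flags P=1 W=1 U=1 S=0
  ✓ 0x2A0C0  — 2 lookups
#1 VA=0xC0301D (r,user):
  [0] read 0x24 idx=6: raw=0x2C007 flags P=1 W=1 U=1 S=0
  [1] read 0x2C idx=3: raw=0x2E007 flags P=1 W=1 U=1 S=0
  ✓ 0x2E01D  — 2 lookups
#2 VA=0x1E1404C (r,kernel):
  [0] read 0x24 idx=15: raw=0x32007 flags P=1 W=1 U=1 S=0
  [1] read 0x32 idx=20: raw=0x36007 flags P=1 W=1 U=1 S=0
  ✓ 0x3604C  — 2 lookups
#3 VA=0x1816FDE (r,kernel):
  [0] read 0x24 idx=12: raw=0x38007 flags P=1 W=1 U=1 S=0
  [1] read 0x38 idx=22: raw=0x3A007 flags P=1 W=1 U=1 S=0
  ✓ 0x3AFDE  — 2 lookups
#4 VA=0x14160C0 (r,kernel):
  [0] read 0x24 idx=10: raw=0x26007 flags P=1 W=1 U=1 S=0
  [1] read 0x26 idx=22: raw=0x2A007 flags P=1 W=1 U=1 S=0
  ✓ 0x2A0C0  — 2 lookups
#5 VA=0x3C139F3 (w,user):
  [0] read 0x24 idx=30: raw=0x3E007 flags P=1 W=1 U=1 S=0
  [1] read 0x3E idx=19: raw=0x41007 flags P=1 W=1 U=1 S=0
  ✓ 0x419F3  — 2 lookups

Access #4 fault: NONE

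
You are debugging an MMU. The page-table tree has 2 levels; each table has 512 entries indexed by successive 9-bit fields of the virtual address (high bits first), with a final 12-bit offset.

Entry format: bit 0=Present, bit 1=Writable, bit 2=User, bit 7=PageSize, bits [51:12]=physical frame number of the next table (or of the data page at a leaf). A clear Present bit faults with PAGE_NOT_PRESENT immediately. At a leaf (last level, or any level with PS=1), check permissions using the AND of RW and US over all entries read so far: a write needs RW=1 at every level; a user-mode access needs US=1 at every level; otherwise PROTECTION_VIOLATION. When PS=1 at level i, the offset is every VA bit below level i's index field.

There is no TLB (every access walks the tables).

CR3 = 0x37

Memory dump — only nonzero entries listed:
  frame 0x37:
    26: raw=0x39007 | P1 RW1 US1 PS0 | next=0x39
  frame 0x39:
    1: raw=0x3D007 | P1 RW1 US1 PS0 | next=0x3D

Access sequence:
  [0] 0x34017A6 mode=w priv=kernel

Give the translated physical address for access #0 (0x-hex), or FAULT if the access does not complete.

Walk each access:
#0 VA=0x34017A6 (w,kernel):
  lvl0: tbl 0x37, slot 26 ⇒ 0x39007 (P1/RW1/US1/PS0)
  lvl1: tbl 0x39, slot 1 ⇒ 0x3D007 (P1/RW1/US1/PS0)
  → PA=0x3D7A6  (2 entries read)

Access #0 PA: 0x3D7A6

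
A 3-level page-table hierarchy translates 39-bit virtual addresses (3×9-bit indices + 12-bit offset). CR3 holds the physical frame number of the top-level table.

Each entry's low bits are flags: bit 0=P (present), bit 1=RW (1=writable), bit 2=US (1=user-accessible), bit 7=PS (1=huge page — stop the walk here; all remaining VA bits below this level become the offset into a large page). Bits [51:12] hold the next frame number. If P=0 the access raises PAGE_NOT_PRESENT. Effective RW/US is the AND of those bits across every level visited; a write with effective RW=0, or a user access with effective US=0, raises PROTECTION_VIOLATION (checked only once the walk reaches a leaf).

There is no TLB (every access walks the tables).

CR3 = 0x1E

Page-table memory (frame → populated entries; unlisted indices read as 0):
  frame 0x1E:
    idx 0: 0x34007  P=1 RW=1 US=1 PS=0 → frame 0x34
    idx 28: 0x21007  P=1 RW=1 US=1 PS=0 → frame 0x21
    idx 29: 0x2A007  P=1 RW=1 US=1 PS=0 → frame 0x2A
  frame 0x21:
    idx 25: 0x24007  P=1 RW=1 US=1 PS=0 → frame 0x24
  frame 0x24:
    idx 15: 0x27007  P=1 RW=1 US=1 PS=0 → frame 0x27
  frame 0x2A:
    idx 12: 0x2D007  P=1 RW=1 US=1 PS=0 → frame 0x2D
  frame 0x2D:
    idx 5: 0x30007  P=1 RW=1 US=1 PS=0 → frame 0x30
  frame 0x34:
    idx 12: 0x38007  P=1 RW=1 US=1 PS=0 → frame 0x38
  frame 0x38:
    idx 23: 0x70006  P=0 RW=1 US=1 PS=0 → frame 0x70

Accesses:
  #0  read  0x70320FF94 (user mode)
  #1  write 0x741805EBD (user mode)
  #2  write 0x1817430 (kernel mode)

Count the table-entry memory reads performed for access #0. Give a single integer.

Walk each access:
#0 VA=0x70320FF94 (r,user):
  L0 @0x1E[28] → 0x21007  P=1,RW=1,US=1,PS=0
  L1 @0x21[25] → 0x24007  P=1,RW=1,US=1,PS=0
  L2 @0x24[15] → 0x27007  P=1,RW=1,US=1,PS=0
  ⇒ phys 0x27F94  [3 reads]
#1 VA=0x741805EBD (w,user):
  L0 @0x1E[29] → 0x2A007  P=1,RW=1,US=1,PS=0
  L1 @0x2A[12] → 0x2D007  P=1,RW=1,US=1,PS=0
  L2 @0x2D[5] → 0x30007  P=1,RW=1,US=1,PS=0
  ⇒ phys 0x30EBD  [3 reads]
#2 VA=0x1817430 (w,kernel):
  L0 @0x1E[0] → 0x34007  P=1,RW=1,US=1,PS=0
  L1 @0x34[12] → 0x38007  P=1,RW=1,US=1,PS=0
  L2 @0x38[23] → 0x70006  P=0,RW=1,US=1,PS=0
  ⇒ fault: PAGE_NOT_PRESENT  — 3 lookups

Entries read for #0: 3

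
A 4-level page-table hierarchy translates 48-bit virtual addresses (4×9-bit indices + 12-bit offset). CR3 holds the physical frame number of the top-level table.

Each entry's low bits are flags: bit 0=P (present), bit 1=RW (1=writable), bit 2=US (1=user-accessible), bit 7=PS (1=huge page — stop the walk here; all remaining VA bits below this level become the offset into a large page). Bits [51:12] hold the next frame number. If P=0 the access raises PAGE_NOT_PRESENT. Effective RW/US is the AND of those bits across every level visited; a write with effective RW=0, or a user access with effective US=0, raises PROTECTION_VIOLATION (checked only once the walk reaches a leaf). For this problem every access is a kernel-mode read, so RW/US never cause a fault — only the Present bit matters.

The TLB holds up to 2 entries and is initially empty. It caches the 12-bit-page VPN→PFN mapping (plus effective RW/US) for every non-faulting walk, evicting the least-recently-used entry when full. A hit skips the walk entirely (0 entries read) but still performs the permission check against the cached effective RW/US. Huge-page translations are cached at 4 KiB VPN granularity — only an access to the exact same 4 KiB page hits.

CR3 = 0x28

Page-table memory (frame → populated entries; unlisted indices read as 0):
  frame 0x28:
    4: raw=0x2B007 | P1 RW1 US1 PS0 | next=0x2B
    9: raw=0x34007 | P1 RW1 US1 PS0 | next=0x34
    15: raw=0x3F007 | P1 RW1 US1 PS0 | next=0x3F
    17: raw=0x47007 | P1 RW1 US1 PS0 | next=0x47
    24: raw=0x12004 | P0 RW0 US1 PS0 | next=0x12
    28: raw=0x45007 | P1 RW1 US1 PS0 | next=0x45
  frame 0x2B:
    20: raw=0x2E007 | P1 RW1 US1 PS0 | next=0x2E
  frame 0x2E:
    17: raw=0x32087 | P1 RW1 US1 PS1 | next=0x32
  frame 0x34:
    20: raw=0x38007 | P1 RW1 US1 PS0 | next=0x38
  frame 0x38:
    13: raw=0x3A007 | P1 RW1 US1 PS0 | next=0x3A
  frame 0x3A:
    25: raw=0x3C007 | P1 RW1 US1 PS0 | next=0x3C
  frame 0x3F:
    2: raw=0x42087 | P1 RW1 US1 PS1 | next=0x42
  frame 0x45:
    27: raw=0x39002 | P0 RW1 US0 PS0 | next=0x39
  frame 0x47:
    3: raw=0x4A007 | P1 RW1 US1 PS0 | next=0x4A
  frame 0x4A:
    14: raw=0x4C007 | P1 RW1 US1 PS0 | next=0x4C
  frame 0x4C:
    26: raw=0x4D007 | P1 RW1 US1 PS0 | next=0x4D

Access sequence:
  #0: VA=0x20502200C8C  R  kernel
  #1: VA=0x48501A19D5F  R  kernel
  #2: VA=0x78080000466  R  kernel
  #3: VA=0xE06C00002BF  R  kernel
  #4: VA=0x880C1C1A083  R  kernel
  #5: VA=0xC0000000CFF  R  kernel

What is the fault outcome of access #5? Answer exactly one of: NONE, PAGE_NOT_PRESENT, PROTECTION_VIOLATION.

Trace:
#0 VA=0x20502200C8C (r,kernel):
  [0] read 0x28 idx=4: raw=0x2B007 flags P=1 W=1 U=1 S=0
  [1] read 0x2B idx=20: raw=0x2E007 flags P=1 W=1 U=1 S=0
  [2] read 0x2E idx=17: raw=0x32087 flags P=1 W=1 U=1 S=1
  ✓ 0x32C8C (huge @L2)  — 3 lookups
#1 VA=0x48501A19D5F (r,kernel):
  [0] read 0x28 idx=9: raw=0x34007 flags P=1 W=1 U=1 S=0
  [1] read 0x34 idx=20: raw=0x38007 flags P=1 W=1 U=1 S=0
  [2] read 0x38 idx=13: raw=0x3A007 flags P=1 W=1 U=1 S=0
  [3] read 0x3A idx=25: raw=0x3C007 flags P=1 W=1 U=1 S=0
  ✓ 0x3CD5F  — 4 lookups
#2 VA=0x78080000466 (r,kernel):
  [0] read 0x28 idx=15: raw=0x3F007 flags P=1 W=1 U=1 S=0
  [1] read 0x3F idx=2: raw=0x42087 flags P=1 W=1 U=1 S=1
  ✓ 0x42466 (huge @L1)  — 2 lookups
#3 VA=0xE06C00002BF (r,kernel):
  [0] read 0x28 idx=28: raw=0x45007 flags P=1 W=1 U=1 S=0
  [1] read 0x45 idx=27: raw=0x39002 flags P=0 W=1 U=0 S=0
  → PAGE_NOT_PRESENT  (2 entries read)
#4 VA=0x880C1C1A083 (r,kernel):
  [0] read 0x28 idx=17: raw=0x47007 flags P=1 W=1 U=1 S=0
  [1] read 0x47 idx=3: raw=0x4A007 flags P=1 W=1 U=1 S=0
  [2] read 0x4A idx=14: raw=0x4C007 flags P=1 W=1 U=1 S=0
  [3] read 0x4C idx=26: raw=0x4D007 flags P=1 W=1 U=1 S=0
  ✓ 0x4D083  — 4 lookups
#5 VA=0xC0000000CFF (r,kernel):
  [0] read 0x28 idx=24: raw=0x12004 flags P=0 W=0 U=1 S=0
  → PAGE_NOT_PRESENT  (1 entries read)

Access #5 fault: PAGE_NOT_PRESENT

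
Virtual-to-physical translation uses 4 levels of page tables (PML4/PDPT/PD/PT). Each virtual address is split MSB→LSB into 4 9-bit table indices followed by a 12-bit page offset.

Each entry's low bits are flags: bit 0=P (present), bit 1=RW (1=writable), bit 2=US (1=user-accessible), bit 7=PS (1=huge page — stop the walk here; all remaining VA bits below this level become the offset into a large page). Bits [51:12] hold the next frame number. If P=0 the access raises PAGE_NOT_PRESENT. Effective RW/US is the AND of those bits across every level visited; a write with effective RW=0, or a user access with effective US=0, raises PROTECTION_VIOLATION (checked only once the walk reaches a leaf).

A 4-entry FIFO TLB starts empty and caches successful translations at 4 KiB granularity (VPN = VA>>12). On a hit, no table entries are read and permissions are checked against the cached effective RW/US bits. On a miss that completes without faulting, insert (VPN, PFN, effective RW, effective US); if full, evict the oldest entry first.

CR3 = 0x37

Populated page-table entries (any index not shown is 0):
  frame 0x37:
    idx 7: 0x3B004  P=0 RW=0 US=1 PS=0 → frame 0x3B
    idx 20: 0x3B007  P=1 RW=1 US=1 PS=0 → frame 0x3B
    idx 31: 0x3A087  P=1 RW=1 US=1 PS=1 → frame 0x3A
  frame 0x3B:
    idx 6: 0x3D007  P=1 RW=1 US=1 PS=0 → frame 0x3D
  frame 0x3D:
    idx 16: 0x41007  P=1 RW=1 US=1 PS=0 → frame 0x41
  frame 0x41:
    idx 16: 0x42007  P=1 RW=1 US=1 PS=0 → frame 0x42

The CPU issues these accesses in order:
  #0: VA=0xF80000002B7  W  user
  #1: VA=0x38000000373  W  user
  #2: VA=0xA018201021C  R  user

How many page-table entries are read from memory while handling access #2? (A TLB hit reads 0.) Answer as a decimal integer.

Trace:
#0 VA=0xF80000002B7 (w,user):
  L0: frame=0x37 idx=31 entry=0x3A087 [P=1 RW=1 US=1 PS=1]
  ⇒ phys 0x3A2B7 (huge @L0)  [1 reads]
#1 VA=0x38000000373 (w,user):
  L0: frame=0x37 idx=7 entry=0x3B004 [P=0 RW=0 US=1 PS=0]
  ✗ PAGE_NOT_PRESENT  [1 reads]
#2 VA=0xA018201021C (r,user):
  L0: frame=0x37 idx=20 entry=0x3B007 [P=1 RW=1 US=1 PS=0]
  L1: frame=0x3B idx=6 entry=0x3D007 [P=1 RW=1 US=1 PS=0]
  L2: frame=0x3D idx=16 entry=0x41007 [P=1 RW=1 US=1 PS=0]
  L3: frame=0x41 idx=16 entry=0x42007 [P=1 RW=1 US=1 PS=0]
  ⇒ phys 0x4221C  [4 reads]

Entries read for #2: 4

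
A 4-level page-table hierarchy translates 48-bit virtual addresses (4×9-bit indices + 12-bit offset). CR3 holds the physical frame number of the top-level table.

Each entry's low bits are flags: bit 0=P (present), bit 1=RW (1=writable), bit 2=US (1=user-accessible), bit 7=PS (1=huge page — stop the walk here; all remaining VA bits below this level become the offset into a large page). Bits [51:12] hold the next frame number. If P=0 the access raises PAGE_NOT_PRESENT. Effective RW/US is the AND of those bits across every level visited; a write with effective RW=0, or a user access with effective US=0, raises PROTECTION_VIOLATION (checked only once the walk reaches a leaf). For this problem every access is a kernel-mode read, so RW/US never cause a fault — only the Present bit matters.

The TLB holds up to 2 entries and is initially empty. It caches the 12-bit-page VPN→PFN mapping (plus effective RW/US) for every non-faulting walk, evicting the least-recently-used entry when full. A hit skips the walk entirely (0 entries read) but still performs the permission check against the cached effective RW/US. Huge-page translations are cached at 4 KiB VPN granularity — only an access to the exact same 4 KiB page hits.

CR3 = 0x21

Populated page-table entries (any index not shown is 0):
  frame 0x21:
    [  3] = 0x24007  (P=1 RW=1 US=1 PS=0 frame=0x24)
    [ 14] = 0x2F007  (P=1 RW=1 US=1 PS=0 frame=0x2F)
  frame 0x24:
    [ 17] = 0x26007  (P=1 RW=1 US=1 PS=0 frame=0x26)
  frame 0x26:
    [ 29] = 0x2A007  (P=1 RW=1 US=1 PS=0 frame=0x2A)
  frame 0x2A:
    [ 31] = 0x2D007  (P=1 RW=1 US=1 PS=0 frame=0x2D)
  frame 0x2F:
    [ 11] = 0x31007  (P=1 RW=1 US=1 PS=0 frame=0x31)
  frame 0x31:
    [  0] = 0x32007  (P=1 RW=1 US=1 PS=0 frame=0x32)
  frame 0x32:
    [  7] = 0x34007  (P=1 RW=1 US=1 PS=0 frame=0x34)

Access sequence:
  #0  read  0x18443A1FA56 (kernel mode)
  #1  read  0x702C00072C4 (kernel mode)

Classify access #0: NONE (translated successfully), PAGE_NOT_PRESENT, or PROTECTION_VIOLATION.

Per-access translation:
#0 VA=0x18443A1FA56 (r,kernel):
  L0 @0x21[3] → 0x24007  P=1,RW=1,US=1,PS=0
  L1 @0x24[17] → 0x26007  P=1,RW=1,US=1,PS=0
  L2 @0x26[29] → 0x2A007  P=1,RW=1,US=1,PS=0
  L3 @0x2A[31] → 0x2D007  P=1,RW=1,US=1,PS=0
  ✓ 0x2DA56  — 4 lookups
#1 VA=0x702C00072C4 (r,kernel):
  L0 @0x21[14] → 0x2F007  P=1,RW=1,US=1,PS=0
  L1 @0x2F[11] → 0x31007  P=1,RW=1,US=1,PS=0
  L2 @0x31[0] → 0x32007  P=1,RW=1,US=1,PS=0
  L3 @0x32[7] → 0x34007  P=1,RW=1,US=1,PS=0
  ✓ 0x342C4  — 4 lookups

Access #0 fault: NONE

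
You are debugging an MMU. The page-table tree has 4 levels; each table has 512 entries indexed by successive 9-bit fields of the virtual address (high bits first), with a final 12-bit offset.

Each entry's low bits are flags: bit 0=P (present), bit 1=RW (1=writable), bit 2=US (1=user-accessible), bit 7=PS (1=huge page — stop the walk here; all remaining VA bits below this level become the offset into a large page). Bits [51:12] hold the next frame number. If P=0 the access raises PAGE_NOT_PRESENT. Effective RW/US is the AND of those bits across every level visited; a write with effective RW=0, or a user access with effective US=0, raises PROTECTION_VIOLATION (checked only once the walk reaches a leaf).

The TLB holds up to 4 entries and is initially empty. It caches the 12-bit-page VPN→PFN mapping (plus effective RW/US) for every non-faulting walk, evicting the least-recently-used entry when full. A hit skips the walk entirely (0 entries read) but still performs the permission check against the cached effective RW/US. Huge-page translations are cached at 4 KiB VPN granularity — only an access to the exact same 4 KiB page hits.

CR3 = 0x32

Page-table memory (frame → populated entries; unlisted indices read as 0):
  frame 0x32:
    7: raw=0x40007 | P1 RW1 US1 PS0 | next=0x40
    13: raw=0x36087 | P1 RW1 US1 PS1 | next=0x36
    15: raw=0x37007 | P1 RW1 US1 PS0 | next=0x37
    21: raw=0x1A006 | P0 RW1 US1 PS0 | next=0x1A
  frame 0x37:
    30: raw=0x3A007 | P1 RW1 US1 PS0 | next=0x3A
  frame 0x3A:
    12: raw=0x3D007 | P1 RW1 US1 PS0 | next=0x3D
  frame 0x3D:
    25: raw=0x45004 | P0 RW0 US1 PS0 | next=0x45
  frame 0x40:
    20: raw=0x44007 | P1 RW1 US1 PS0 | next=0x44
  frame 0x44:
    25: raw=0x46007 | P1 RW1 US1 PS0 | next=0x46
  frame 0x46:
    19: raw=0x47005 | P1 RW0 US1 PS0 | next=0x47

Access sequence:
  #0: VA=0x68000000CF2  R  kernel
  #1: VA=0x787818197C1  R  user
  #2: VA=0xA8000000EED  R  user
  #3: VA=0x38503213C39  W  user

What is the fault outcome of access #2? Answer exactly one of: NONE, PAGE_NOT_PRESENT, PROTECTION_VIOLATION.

Per-access translation:
#0 VA=0x68000000CF2 (r,kernel):
  [0] read 0x32 idx=13: raw=0x36087 flags P=1 W=1 U=1 S=1
  → PA=0x36CF2 (huge @L0)  (1 entries read)
#1 VA=0x787818197C1 (r,user):
  [0] read 0x32 idx=15: raw=0x37007 flags P=1 W=1 U=1 S=0
  [1] read 0x37 idx=30: raw=0x3A007 flags P=1 W=1 U=1 S=0
  [2] read 0x3A idx=12: raw=0x3D007 flags P=1 W=1 U=1 S=0
  [3] read 0x3D idx=25: raw=0x45004 flags P=0 W=0 U=1 S=0
  ✗ PAGE_NOT_PRESENT  [4 reads]
#2 VA=0xA8000000EED (r,user):
  [0] read 0x32 idx=21: raw=0x1A006 flags P=0 W=1 U=1 S=0
  ✗ PAGE_NOT_PRESENT  [1 reads]
#3 VA=0x38503213C39 (w,user):
  [0] read 0x32 idx=7: raw=0x40007 flags P=1 W=1 U=1 S=0
  [1] read 0x40 idx=20: raw=0x44007 flags P=1 W=1 U=1 S=0
  [2] read 0x44 idx=25: raw=0x46007 flags P=1 W=1 U=1 S=0
  [3] read 0x46 idx=19: raw=0x47005 flags P=1 W=0 U=1 S=0
  ✗ PROTECTION_VIOLATION  [4 reads]

Access #2 fault: PAGE_NOT_PRESENT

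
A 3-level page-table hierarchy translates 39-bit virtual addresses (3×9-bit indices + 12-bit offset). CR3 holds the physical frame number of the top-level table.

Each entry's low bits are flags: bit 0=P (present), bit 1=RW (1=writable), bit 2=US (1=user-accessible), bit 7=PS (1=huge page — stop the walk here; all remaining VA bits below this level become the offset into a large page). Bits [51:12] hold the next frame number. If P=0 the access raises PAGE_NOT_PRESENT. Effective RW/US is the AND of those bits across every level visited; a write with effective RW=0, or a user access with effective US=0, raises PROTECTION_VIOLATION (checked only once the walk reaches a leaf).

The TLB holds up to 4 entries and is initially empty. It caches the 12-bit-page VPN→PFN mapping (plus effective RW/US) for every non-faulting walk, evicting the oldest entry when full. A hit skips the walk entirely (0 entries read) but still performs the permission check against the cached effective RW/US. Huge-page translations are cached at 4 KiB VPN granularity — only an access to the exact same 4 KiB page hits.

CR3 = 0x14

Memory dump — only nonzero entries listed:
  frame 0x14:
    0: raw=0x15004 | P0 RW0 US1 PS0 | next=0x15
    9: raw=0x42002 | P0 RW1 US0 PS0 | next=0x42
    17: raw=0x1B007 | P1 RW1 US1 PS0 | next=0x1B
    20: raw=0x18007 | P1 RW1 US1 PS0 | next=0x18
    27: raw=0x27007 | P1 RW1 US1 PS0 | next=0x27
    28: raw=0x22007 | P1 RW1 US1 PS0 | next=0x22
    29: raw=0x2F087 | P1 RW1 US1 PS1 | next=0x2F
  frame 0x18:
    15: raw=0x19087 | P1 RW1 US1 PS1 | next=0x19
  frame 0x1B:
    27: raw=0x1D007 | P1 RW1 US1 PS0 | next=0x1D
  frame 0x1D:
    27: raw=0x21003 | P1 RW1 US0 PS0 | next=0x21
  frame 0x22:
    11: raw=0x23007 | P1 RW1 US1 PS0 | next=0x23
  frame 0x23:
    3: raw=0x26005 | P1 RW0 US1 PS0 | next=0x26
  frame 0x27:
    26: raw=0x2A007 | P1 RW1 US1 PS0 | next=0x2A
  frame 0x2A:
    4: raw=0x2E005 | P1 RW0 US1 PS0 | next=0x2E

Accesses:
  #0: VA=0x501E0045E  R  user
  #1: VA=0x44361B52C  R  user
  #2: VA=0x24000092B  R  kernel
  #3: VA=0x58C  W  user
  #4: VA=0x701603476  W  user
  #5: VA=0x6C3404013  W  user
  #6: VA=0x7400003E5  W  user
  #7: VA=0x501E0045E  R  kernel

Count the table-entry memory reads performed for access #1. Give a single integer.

Trace:
#0 VA=0x501E0045E (r,user):
  L0: frame=0x14 idx=20 entry=0x18007 [P=1 RW=1 US=1 PS=0]
  L1: frame=0x18 idx=15 entry=0x19087 [P=1 RW=1 US=1 PS=1]
  → PA=0x1945E (huge @L1)  (2 entries read)
#1 VA=0x44361B52C (r,user):
  L0: frame=0x14 idx=17 entry=0x1B007 [P=1 RW=1 US=1 PS=0]
  L1: frame=0x1B idx=27 entry=0x1D007 [P=1 RW=1 US=1 PS=0]
  L2: frame=0x1D idx=27 entry=0x21003 [P=1 RW=1 US=0 PS=0]
  ✗ PROTECTION_VIOLATION  [3 reads]
#2 VA=0x24000092B (r,kernel):
  L0: frame=0x14 idx=9 entry=0x42002 [P=0 RW=1 US=0 PS=0]
  ✗ PAGE_NOT_PRESENT  [1 reads]
#3 VA=0x58C (w,user):
  L0: frame=0x14 idx=0 entry=0x15004 [P=0 RW=0 US=1 PS=0]
  ✗ PAGE_NOT_PRESENT  [1 reads]
#4 VA=0x701603476 (w,user):
  L0: frame=0x14 idx=28 entry=0x22007 [P=1 RW=1 US=1 PS=0]
  L1: frame=0x22 idx=11 entry=0x23007 [P=1 RW=1 US=1 PS=0]
  L2: frame=0x23 idx=3 entry=0x26005 [P=1 RW=0 US=1 PS=0]
  ✗ PROTECTION_VIOLATION  [3 reads]
#5 VA=0x6C3404013 (w,user):
  L0: frame=0x14 idx=27 entry=0x27007 [P=1 RW=1 US=1 PS=0]
  L1: frame=0x27 idx=26 entry=0x2A007 [P=1 RW=1 US=1 PS=0]
  L2: frame=0x2A idx=4 entry=0x2E005 [P=1 RW=0 US=1 PS=0]
  ✗ PROTECTION_VIOLATION  [3 reads]
#6 VA=0x7400003E5 (w,user):
  L0: frame=0x14 idx=29 entry=0x2F087 [P=1 RW=1 US=1 PS=1]
  → PA=0x2F3E5 (huge @L0)  (1 entries read)
#7 VA=0x501E0045E (r,kernel):
  TLB hit vpn=0x501E00 → PA=0x1945E

Entries read for #1: 3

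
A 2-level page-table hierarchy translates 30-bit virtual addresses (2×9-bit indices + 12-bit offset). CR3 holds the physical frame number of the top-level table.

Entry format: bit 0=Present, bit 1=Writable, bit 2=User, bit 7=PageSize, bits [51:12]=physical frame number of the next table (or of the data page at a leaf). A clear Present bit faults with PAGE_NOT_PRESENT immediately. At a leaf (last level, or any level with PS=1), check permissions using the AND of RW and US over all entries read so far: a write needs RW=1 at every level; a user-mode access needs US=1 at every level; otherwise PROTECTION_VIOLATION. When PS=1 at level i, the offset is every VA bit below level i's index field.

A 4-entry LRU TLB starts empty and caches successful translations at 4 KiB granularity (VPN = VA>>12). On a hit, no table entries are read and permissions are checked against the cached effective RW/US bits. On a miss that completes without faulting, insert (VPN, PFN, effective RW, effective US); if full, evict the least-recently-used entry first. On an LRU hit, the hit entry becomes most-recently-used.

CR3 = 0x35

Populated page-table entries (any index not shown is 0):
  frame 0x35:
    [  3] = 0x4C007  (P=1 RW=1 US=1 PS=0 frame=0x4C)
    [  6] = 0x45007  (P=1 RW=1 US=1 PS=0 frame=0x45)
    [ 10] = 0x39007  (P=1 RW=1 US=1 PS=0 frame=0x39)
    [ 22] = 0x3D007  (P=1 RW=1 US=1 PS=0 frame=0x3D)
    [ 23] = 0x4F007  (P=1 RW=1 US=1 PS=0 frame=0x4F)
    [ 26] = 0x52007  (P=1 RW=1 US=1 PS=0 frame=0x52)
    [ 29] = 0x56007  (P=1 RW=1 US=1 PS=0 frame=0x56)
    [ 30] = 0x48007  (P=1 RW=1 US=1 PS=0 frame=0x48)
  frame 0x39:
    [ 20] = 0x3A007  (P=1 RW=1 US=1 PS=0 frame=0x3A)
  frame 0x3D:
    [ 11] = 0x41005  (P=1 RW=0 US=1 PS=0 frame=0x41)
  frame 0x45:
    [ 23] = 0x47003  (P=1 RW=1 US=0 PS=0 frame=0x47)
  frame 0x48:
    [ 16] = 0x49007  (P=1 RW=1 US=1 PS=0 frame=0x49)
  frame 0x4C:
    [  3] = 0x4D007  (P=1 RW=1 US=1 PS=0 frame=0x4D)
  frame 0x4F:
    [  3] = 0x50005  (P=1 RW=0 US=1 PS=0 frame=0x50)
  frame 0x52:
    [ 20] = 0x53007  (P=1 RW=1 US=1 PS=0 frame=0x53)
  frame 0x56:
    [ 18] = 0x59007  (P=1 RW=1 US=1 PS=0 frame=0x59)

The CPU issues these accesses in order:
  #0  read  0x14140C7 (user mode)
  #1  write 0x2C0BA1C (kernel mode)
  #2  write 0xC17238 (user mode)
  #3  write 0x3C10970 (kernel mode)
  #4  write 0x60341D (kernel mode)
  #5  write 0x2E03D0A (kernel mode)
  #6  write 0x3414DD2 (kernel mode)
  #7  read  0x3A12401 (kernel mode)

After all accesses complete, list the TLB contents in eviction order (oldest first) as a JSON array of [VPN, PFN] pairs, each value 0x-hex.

Walk each access:
#0 VA=0x14140C7 (r,user):
  lvl0: tbl 0x35, slot 10 ⇒ 0x39007 (P1/RW1/US1/PS0)
  lvl1: tbl 0x39, slot 20 ⇒ 0x3A007 (P1/RW1/US1/PS0)
  ⇒ phys 0x3A0C7  [2 reads]
#1 VA=0x2C0BA1C (w,kernel):
  lvl0: tbl 0x35, slot 22 ⇒ 0x3D007 (P1/RW1/US1/PS0)
  lvl1: tbl 0x3D, slot 11 ⇒ 0x41005 (P1/RW0/US1/PS0)
  ⇒ fault: PROTECTION_VIOLATION  — 2 lookups
#2 VA=0xC17238 (w,user):
  lvl0: tbl 0x35, slot 6 ⇒ 0x45007 (P1/RW1/US1/PS0)
  lvl1: tbl 0x45, slot 23 ⇒ 0x47003 (P1/RW1/US0/PS0)
  ⇒ fault: PROTECTION_VIOLATION  — 2 lookups
#3 VA=0x3C10970 (w,kernel):
  lvl0: tbl 0x35, slot 30 ⇒ 0x48007 (P1/RW1/US1/PS0)
  lvl1: tbl 0x48, slot 16 ⇒ 0x49007 (P1/RW1/US1/PS0)
  ⇒ phys 0x49970  [2 reads]
#4 VA=0x60341D (w,kernel):
  lvl0: tbl 0x35, slot 3 ⇒ 0x4C007 (P1/RW1/US1/PS0)
  lvl1: tbl 0x4C, slot 3 ⇒ 0x4D007 (P1/RW1/US1/PS0)
  ⇒ phys 0x4D41D  [2 reads]
#5 VA=0x2E03D0A (w,kernel):
  lvl0: tbl 0x35, slot 23 ⇒ 0x4F007 (P1/RW1/US1/PS0)
  lvl1: tbl 0x4F, slot 3 ⇒ 0x50005 (P1/RW0/US1/PS0)
  ⇒ fault: PROTECTION_VIOLATION  — 2 lookups
#6 VA=0x3414DD2 (w,kernel):
  lvl0: tbl 0x35, slot 26 ⇒ 0x52007 (P1/RW1/US1/PS0)
  lvl1: tbl 0x52, slot 20 ⇒ 0x53007 (P1/RW1/US1/PS0)
  ⇒ phys 0x53DD2  [2 reads]
#7 VA=0x3A12401 (r,kernel):
  lvl0: tbl 0x35, slot 29 ⇒ 0x56007 (P1/RW1/US1/PS0)
  lvl1: tbl 0x56, slot 18 ⇒ 0x59007 (P1/RW1/US1/PS0)
  ⇒ phys 0x59401  [2 reads]

TLB: [["0x3C10", "0x49"], ["0x603", "0x4D"], ["0x3414", "0x53"], ["0x3A12", "0x59"]]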